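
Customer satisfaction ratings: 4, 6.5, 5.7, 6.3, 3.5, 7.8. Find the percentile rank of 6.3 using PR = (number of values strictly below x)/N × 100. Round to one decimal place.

50.0

N = 6.
Strictly below 6.3: 3. Equal to 6.3: 1.
PR = 3/6 × 100 = 50.0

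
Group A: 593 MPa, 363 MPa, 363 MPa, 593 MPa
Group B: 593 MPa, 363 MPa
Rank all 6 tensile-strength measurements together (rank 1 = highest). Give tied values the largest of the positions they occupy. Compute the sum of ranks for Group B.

Sorted (descending): 593, 593, 593, 363, 363, 363
The 3 values of 593 occupy positions 1–3 → each gets rank 3.
The 3 values of 363 occupy positions 4–6 → each gets rank 6.
Group B values → pooled ranks: 593→3, 363→6
Rank sum = 3 + 6 = 9

9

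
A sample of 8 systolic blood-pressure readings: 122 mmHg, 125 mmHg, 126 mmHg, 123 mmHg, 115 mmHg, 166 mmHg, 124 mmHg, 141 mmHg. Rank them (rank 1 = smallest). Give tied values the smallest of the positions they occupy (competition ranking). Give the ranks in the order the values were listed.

Sorted (ascending): 115, 122, 123, 124, 125, 126, 141, 166
No ties — each value takes its position as its rank.

2, 5, 6, 3, 1, 8, 4, 7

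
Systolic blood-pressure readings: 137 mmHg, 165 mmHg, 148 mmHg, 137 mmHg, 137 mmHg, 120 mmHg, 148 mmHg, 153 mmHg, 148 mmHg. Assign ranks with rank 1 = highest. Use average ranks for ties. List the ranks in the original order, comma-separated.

Sorted (descending): 165, 153, 148, 148, 148, 137, 137, 137, 120
The 3 values of 148 occupy positions 3–5 → average rank 4.
The 3 values of 137 occupy positions 6–8 → average rank 7.

7, 1, 4, 7, 7, 9, 4, 2, 4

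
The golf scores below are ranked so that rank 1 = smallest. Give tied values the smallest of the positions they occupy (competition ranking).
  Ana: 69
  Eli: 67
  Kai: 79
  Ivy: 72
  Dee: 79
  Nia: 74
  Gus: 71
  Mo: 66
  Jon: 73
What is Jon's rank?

6

Sorted (ascending): 66, 67, 69, 71, 72, 73, 74, 79, 79
The 2 values of 79 occupy positions 8–9 → each gets rank 8.
Jon has value 73 → rank 6.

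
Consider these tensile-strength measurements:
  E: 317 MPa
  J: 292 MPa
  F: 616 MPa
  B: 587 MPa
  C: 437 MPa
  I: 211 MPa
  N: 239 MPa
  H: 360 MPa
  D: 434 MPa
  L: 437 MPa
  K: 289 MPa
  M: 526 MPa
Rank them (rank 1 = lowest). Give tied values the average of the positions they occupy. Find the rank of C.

8.5

Sorted (ascending): 211, 239, 289, 292, 317, 360, 434, 437, 437, 526, 587, 616
The 2 values of 437 occupy positions 8–9 → average rank (8+9)/2 = 8.5.
C has value 437 MPa → rank 8.5.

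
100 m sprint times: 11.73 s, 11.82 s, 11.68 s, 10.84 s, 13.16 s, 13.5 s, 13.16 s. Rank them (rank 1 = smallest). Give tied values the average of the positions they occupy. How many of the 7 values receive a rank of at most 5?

4

Sorted (ascending): 10.84, 11.68, 11.73, 11.82, 13.16, 13.16, 13.5
The 2 values of 13.16 occupy positions 5–6 → average rank (5+6)/2 = 5.5.
Ranks ≤ 5: {1, 2, 3, 4} → 4 values.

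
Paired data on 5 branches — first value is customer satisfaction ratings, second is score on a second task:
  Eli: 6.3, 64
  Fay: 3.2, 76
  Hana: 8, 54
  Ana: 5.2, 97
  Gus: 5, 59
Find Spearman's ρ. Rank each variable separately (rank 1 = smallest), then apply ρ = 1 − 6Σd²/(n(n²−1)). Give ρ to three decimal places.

Ranks of variable 1: 4, 1, 5, 3, 2
Ranks of variable 2: 3, 4, 1, 5, 2
d = r₁ − r₂: 1, -3, 4, -2, 0
d²: 1, 9, 16, 4, 0; Σd² = 30
ρ = 1 − 6·30/(5·24) = 1 − 180/120 = -0.500

-0.500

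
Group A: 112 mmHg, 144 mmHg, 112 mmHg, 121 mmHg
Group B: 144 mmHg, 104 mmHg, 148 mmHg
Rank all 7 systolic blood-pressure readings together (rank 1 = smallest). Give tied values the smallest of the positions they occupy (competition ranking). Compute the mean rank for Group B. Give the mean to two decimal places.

4.33

Sorted (ascending): 104, 112, 112, 121, 144, 144, 148
The 2 values of 112 occupy positions 2–3 → each gets rank 2.
The 2 values of 144 occupy positions 5–6 → each gets rank 5.
Group B values → pooled ranks: 144→5, 104→1, 148→7
Mean rank = (5 + 1 + 7) / 3 = 4.33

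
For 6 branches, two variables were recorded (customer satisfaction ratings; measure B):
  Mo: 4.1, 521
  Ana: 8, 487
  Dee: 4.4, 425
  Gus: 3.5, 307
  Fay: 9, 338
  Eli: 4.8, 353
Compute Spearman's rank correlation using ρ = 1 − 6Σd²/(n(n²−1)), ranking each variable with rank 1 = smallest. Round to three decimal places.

Ranks of variable 1: 2, 5, 3, 1, 6, 4
Ranks of variable 2: 6, 5, 4, 1, 2, 3
d = r₁ − r₂: -4, 0, -1, 0, 4, 1
d²: 16, 0, 1, 0, 16, 1; Σd² = 34
ρ = 1 − 6·34/(6·35) = 1 − 204/210 = 0.029

0.029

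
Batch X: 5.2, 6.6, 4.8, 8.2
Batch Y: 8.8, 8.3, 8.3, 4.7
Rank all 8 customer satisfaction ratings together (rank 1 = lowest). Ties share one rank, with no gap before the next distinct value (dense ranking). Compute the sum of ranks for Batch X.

14

Sorted (ascending): 4.7, 4.8, 5.2, 6.6, 8.2, 8.3, 8.3, 8.8
The 2 values of 8.3 share dense rank 6.
Remaining distinct values take the next consecutive integers.
Batch X values → pooled ranks: 5.2→3, 6.6→4, 4.8→2, 8.2→5
Rank sum = 3 + 4 + 2 + 5 = 14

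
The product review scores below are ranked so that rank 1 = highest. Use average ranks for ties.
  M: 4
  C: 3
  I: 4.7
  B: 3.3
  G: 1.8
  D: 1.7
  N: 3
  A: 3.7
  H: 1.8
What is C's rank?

Sorted (descending): 4.7, 4, 3.7, 3.3, 3, 3, 1.8, 1.8, 1.7
The 2 values of 3 occupy positions 5–6 → average rank (5+6)/2 = 5.5.
The 2 values of 1.8 occupy positions 7–8 → average rank (7+8)/2 = 7.5.
C has value 3 → rank 5.5.

5.5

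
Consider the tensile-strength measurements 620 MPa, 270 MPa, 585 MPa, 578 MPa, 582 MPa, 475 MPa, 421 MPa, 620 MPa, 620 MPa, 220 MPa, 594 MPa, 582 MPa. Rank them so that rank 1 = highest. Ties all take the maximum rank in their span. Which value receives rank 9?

475

Sorted (descending): 620, 620, 620, 594, 585, 582, 582, 578, 475, 421, 270, 220
The 3 values of 620 occupy positions 1–3 → each gets rank 3.
The 2 values of 582 occupy positions 6–7 → each gets rank 7.
Rank 9 → value 475.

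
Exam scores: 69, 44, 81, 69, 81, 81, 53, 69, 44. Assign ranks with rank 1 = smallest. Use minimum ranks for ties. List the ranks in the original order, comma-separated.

Sorted (ascending): 44, 44, 53, 69, 69, 69, 81, 81, 81
The 2 values of 44 occupy positions 1–2 → each gets rank 1.
The 3 values of 69 occupy positions 4–6 → each gets rank 4.
The 3 values of 81 occupy positions 7–9 → each gets rank 7.

4, 1, 7, 4, 7, 7, 3, 4, 1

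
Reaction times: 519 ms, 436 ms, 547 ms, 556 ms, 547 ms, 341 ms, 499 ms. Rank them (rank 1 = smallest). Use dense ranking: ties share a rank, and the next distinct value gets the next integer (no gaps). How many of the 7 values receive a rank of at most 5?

Sorted (ascending): 341, 436, 499, 519, 547, 547, 556
The 2 values of 547 share dense rank 5.
Remaining distinct values take the next consecutive integers.
Ranks ≤ 5: {1, 2, 3, 4, 5, 5} → 6 values.

6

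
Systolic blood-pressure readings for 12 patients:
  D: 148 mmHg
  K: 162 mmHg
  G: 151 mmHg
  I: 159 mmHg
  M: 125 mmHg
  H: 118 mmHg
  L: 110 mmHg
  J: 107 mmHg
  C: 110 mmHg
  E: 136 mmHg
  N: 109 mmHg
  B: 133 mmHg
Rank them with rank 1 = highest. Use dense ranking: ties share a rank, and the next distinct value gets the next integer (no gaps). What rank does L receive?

Sorted (descending): 162, 159, 151, 148, 136, 133, 125, 118, 110, 110, 109, 107
The 2 values of 110 share dense rank 9.
Remaining distinct values take the next consecutive integers.
L has value 110 mmHg → rank 9.

9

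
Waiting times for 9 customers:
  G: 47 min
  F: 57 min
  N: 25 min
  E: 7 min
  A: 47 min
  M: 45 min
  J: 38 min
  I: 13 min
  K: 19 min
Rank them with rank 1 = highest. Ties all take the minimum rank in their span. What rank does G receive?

2

Sorted (descending): 57, 47, 47, 45, 38, 25, 19, 13, 7
The 2 values of 47 occupy positions 2–3 → each gets rank 2.
G has value 47 min → rank 2.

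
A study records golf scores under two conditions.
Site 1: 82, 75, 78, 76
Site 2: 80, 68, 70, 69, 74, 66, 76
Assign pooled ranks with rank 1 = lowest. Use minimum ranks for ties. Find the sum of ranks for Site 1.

33

Sorted (ascending): 66, 68, 69, 70, 74, 75, 76, 76, 78, 80, 82
The 2 values of 76 occupy positions 7–8 → each gets rank 7.
Site 1 values → pooled ranks: 82→11, 75→6, 78→9, 76→7
Rank sum = 11 + 6 + 9 + 7 = 33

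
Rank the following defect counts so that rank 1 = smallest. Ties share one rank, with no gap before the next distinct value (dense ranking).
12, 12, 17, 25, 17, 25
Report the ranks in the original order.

Sorted (ascending): 12, 12, 17, 17, 25, 25
The 2 values of 12 share dense rank 1.
The 2 values of 17 share dense rank 2.
The 2 values of 25 share dense rank 3.

1, 1, 2, 3, 2, 3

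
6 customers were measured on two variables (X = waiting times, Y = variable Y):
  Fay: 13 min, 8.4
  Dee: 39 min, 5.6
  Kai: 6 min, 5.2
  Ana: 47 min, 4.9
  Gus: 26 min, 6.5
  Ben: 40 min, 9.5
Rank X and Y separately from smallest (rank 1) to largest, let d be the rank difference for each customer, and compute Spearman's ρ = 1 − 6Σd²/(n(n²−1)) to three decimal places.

Ranks of variable 1: 2, 4, 1, 6, 3, 5
Ranks of variable 2: 5, 3, 2, 1, 4, 6
d = r₁ − r₂: -3, 1, -1, 5, -1, -1
d²: 9, 1, 1, 25, 1, 1; Σd² = 38
ρ = 1 − 6·38/(6·35) = 1 − 228/210 = -0.086

-0.086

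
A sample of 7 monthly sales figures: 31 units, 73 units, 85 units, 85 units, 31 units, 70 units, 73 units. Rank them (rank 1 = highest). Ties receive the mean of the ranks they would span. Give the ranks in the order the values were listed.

Sorted (descending): 85, 85, 73, 73, 70, 31, 31
The 2 values of 85 occupy positions 1–2 → average rank (1+2)/2 = 1.5.
The 2 values of 73 occupy positions 3–4 → average rank (3+4)/2 = 3.5.
The 2 values of 31 occupy positions 6–7 → average rank (6+7)/2 = 6.5.

6.5, 3.5, 1.5, 1.5, 6.5, 5, 3.5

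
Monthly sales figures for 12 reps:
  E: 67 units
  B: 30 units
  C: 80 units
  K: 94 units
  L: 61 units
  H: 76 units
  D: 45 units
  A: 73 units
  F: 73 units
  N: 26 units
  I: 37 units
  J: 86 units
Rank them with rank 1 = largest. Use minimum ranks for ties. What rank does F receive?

5

Sorted (descending): 94, 86, 80, 76, 73, 73, 67, 61, 45, 37, 30, 26
The 2 values of 73 occupy positions 5–6 → each gets rank 5.
F has value 73 units → rank 5.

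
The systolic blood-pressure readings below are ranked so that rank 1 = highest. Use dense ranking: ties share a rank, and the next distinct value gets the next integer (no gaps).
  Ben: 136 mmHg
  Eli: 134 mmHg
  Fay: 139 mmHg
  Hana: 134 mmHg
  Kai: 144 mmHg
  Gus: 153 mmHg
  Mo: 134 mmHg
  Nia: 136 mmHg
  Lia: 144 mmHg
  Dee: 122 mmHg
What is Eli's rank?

5

Sorted (descending): 153, 144, 144, 139, 136, 136, 134, 134, 134, 122
The 2 values of 144 share dense rank 2.
The 2 values of 136 share dense rank 4.
The 3 values of 134 share dense rank 5.
Remaining distinct values take the next consecutive integers.
Eli has value 134 mmHg → rank 5.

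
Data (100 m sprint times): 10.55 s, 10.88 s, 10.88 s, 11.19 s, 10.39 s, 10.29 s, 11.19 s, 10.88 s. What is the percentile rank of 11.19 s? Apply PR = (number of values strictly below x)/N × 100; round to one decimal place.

75.0

N = 8.
Strictly below 11.19: 6. Equal to 11.19: 2.
PR = 6/8 × 100 = 75.0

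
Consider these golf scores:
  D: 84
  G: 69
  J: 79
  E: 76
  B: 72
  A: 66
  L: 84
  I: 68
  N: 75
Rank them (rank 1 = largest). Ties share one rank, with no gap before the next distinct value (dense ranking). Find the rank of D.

Sorted (descending): 84, 84, 79, 76, 75, 72, 69, 68, 66
The 2 values of 84 share dense rank 1.
Remaining distinct values take the next consecutive integers.
D has value 84 → rank 1.

1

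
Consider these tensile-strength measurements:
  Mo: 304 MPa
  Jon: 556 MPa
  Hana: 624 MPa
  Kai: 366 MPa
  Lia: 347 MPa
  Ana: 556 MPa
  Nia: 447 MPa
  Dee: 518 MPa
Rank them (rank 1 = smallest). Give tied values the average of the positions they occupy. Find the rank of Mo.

1

Sorted (ascending): 304, 347, 366, 447, 518, 556, 556, 624
The 2 values of 556 occupy positions 6–7 → average rank (6+7)/2 = 6.5.
Mo has value 304 MPa → rank 1.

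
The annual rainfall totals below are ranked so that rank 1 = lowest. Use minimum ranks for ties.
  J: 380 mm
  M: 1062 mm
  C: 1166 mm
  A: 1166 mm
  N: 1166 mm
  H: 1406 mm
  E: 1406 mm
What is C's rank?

Sorted (ascending): 380, 1062, 1166, 1166, 1166, 1406, 1406
The 3 values of 1166 occupy positions 3–5 → each gets rank 3.
The 2 values of 1406 occupy positions 6–7 → each gets rank 6.
C has value 1166 mm → rank 3.

3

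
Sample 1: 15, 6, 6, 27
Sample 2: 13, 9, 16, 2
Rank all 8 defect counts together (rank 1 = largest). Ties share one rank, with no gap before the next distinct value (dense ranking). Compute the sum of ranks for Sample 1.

16

Sorted (descending): 27, 16, 15, 13, 9, 6, 6, 2
The 2 values of 6 share dense rank 6.
Remaining distinct values take the next consecutive integers.
Sample 1 values → pooled ranks: 15→3, 6→6, 6→6, 27→1
Rank sum = 3 + 6 + 6 + 1 = 16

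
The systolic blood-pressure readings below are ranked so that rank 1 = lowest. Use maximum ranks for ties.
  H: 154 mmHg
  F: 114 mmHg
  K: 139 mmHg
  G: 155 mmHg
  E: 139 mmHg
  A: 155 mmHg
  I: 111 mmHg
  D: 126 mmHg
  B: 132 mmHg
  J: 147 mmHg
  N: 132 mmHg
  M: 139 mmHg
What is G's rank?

Sorted (ascending): 111, 114, 126, 132, 132, 139, 139, 139, 147, 154, 155, 155
The 2 values of 132 occupy positions 4–5 → each gets rank 5.
The 3 values of 139 occupy positions 6–8 → each gets rank 8.
The 2 values of 155 occupy positions 11–12 → each gets rank 12.
G has value 155 mmHg → rank 12.

12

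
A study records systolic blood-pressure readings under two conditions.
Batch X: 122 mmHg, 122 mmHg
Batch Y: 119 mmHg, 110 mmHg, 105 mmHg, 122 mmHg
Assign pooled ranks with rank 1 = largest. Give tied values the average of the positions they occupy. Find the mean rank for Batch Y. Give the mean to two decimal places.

4.25

Sorted (descending): 122, 122, 122, 119, 110, 105
The 3 values of 122 occupy positions 1–3 → average rank 2.
Batch Y values → pooled ranks: 119→4, 110→5, 105→6, 122→2
Mean rank = (4 + 5 + 6 + 2) / 4 = 4.25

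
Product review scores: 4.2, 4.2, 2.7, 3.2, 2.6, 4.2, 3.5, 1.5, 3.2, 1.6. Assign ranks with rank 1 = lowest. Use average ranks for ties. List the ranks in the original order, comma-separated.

9, 9, 4, 5.5, 3, 9, 7, 1, 5.5, 2

Sorted (ascending): 1.5, 1.6, 2.6, 2.7, 3.2, 3.2, 3.5, 4.2, 4.2, 4.2
The 2 values of 3.2 occupy positions 5–6 → average rank (5+6)/2 = 5.5.
The 3 values of 4.2 occupy positions 8–10 → average rank 9.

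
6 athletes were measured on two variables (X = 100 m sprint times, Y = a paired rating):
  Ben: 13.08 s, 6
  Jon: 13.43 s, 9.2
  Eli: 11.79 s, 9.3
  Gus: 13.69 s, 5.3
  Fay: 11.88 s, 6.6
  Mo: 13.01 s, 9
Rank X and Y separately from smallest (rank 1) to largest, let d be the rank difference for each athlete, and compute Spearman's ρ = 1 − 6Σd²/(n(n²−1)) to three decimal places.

-0.600

Ranks of variable 1: 4, 5, 1, 6, 2, 3
Ranks of variable 2: 2, 5, 6, 1, 3, 4
d = r₁ − r₂: 2, 0, -5, 5, -1, -1
d²: 4, 0, 25, 25, 1, 1; Σd² = 56
ρ = 1 − 6·56/(6·35) = 1 − 336/210 = -0.600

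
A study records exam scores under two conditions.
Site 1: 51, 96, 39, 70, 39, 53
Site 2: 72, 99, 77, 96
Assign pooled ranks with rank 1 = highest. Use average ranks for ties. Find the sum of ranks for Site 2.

Sorted (descending): 99, 96, 96, 77, 72, 70, 53, 51, 39, 39
The 2 values of 96 occupy positions 2–3 → average rank (2+3)/2 = 2.5.
The 2 values of 39 occupy positions 9–10 → average rank (9+10)/2 = 9.5.
Site 2 values → pooled ranks: 72→5, 99→1, 77→4, 96→2.5
Rank sum = 5 + 1 + 4 + 2.5 = 12.5

12.5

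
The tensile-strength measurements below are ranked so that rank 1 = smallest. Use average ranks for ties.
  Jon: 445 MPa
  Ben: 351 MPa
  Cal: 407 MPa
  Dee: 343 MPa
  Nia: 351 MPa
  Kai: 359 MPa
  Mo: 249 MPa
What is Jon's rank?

7

Sorted (ascending): 249, 343, 351, 351, 359, 407, 445
The 2 values of 351 occupy positions 3–4 → average rank (3+4)/2 = 3.5.
Jon has value 445 MPa → rank 7.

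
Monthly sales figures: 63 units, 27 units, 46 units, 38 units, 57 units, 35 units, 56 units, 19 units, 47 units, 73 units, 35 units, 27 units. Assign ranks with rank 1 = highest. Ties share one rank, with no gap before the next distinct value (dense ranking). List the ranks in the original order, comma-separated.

2, 9, 6, 7, 3, 8, 4, 10, 5, 1, 8, 9

Sorted (descending): 73, 63, 57, 56, 47, 46, 38, 35, 35, 27, 27, 19
The 2 values of 35 share dense rank 8.
The 2 values of 27 share dense rank 9.
Remaining distinct values take the next consecutive integers.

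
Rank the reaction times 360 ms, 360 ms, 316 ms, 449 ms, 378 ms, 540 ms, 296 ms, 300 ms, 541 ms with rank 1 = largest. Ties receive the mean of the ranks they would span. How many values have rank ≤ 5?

4

Sorted (descending): 541, 540, 449, 378, 360, 360, 316, 300, 296
The 2 values of 360 occupy positions 5–6 → average rank (5+6)/2 = 5.5.
Ranks ≤ 5: {1, 2, 3, 4} → 4 values.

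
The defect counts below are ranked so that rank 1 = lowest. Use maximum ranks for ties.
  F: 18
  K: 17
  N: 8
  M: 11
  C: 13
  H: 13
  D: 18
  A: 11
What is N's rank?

Sorted (ascending): 8, 11, 11, 13, 13, 17, 18, 18
The 2 values of 11 occupy positions 2–3 → each gets rank 3.
The 2 values of 13 occupy positions 4–5 → each gets rank 5.
The 2 values of 18 occupy positions 7–8 → each gets rank 8.
N has value 8 → rank 1.

1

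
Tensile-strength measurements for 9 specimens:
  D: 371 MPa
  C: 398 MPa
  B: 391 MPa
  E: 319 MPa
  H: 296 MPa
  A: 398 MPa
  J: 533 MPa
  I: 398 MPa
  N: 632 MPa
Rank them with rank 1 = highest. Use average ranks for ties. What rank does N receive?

1

Sorted (descending): 632, 533, 398, 398, 398, 391, 371, 319, 296
The 3 values of 398 occupy positions 3–5 → average rank 4.
N has value 632 MPa → rank 1.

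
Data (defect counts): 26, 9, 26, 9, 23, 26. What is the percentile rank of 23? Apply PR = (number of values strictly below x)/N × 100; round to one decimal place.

33.3

N = 6.
Strictly below 23: 2. Equal to 23: 1.
PR = 2/6 × 100 = 33.3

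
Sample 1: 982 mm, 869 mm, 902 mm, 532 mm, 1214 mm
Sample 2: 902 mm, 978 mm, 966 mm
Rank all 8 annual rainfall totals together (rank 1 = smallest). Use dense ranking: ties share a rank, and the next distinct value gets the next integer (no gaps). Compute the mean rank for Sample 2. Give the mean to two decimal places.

4.00

Sorted (ascending): 532, 869, 902, 902, 966, 978, 982, 1214
The 2 values of 902 share dense rank 3.
Remaining distinct values take the next consecutive integers.
Sample 2 values → pooled ranks: 902→3, 978→5, 966→4
Mean rank = (3 + 5 + 4) / 3 = 4.00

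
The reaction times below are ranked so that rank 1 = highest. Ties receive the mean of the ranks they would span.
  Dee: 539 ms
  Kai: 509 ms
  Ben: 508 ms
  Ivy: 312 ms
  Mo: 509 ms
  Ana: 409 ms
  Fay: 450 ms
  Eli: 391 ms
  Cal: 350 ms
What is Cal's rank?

8

Sorted (descending): 539, 509, 509, 508, 450, 409, 391, 350, 312
The 2 values of 509 occupy positions 2–3 → average rank (2+3)/2 = 2.5.
Cal has value 350 ms → rank 8.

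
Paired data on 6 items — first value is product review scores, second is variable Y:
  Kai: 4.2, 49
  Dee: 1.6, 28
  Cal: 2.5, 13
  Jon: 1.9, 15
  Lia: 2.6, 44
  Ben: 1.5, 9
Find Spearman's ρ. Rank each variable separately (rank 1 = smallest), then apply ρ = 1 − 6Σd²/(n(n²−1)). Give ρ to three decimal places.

0.771

Ranks of variable 1: 6, 2, 4, 3, 5, 1
Ranks of variable 2: 6, 4, 2, 3, 5, 1
d = r₁ − r₂: 0, -2, 2, 0, 0, 0
d²: 0, 4, 4, 0, 0, 0; Σd² = 8
ρ = 1 − 6·8/(6·35) = 1 − 48/210 = 0.771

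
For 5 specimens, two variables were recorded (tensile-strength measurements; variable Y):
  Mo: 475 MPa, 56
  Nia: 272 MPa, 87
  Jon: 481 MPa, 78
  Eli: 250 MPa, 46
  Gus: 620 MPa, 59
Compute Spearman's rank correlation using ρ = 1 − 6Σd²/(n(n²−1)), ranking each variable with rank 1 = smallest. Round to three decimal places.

Ranks of variable 1: 3, 2, 4, 1, 5
Ranks of variable 2: 2, 5, 4, 1, 3
d = r₁ − r₂: 1, -3, 0, 0, 2
d²: 1, 9, 0, 0, 4; Σd² = 14
ρ = 1 − 6·14/(5·24) = 1 − 84/120 = 0.300

0.300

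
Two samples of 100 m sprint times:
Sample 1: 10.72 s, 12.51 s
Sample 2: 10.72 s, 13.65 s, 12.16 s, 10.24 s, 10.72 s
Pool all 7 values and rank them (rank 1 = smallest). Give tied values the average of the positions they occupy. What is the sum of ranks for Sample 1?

Sorted (ascending): 10.24, 10.72, 10.72, 10.72, 12.16, 12.51, 13.65
The 3 values of 10.72 occupy positions 2–4 → average rank 3.
Sample 1 values → pooled ranks: 10.72→3, 12.51→6
Rank sum = 3 + 6 = 9

9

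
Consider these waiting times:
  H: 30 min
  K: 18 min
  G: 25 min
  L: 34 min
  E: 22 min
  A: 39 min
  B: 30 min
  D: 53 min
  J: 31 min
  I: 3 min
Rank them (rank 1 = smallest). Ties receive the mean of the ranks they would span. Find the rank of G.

Sorted (ascending): 3, 18, 22, 25, 30, 30, 31, 34, 39, 53
The 2 values of 30 occupy positions 5–6 → average rank (5+6)/2 = 5.5.
G has value 25 min → rank 4.

4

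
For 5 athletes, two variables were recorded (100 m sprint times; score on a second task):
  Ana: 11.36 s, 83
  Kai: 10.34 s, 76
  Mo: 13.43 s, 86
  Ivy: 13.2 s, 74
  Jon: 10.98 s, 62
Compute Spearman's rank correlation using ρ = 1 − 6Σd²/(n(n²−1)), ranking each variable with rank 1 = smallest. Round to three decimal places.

0.500

Ranks of variable 1: 3, 1, 5, 4, 2
Ranks of variable 2: 4, 3, 5, 2, 1
d = r₁ − r₂: -1, -2, 0, 2, 1
d²: 1, 4, 0, 4, 1; Σd² = 10
ρ = 1 − 6·10/(5·24) = 1 − 60/120 = 0.500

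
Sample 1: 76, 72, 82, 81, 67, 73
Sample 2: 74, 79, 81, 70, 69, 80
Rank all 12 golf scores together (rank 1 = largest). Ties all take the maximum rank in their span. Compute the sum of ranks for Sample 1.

Sorted (descending): 82, 81, 81, 80, 79, 76, 74, 73, 72, 70, 69, 67
The 2 values of 81 occupy positions 2–3 → each gets rank 3.
Sample 1 values → pooled ranks: 76→6, 72→9, 82→1, 81→3, 67→12, 73→8
Rank sum = 6 + 9 + 1 + 3 + 12 + 8 = 39

39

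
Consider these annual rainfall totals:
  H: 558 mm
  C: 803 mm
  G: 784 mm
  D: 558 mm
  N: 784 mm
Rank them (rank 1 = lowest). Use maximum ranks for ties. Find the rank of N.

4

Sorted (ascending): 558, 558, 784, 784, 803
The 2 values of 558 occupy positions 1–2 → each gets rank 2.
The 2 values of 784 occupy positions 3–4 → each gets rank 4.
N has value 784 mm → rank 4.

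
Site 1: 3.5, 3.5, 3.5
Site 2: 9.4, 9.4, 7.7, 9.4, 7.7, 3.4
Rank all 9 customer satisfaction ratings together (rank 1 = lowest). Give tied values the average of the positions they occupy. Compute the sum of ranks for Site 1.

9

Sorted (ascending): 3.4, 3.5, 3.5, 3.5, 7.7, 7.7, 9.4, 9.4, 9.4
The 3 values of 3.5 occupy positions 2–4 → average rank 3.
The 2 values of 7.7 occupy positions 5–6 → average rank (5+6)/2 = 5.5.
The 3 values of 9.4 occupy positions 7–9 → average rank 8.
Site 1 values → pooled ranks: 3.5→3, 3.5→3, 3.5→3
Rank sum = 3 + 3 + 3 = 9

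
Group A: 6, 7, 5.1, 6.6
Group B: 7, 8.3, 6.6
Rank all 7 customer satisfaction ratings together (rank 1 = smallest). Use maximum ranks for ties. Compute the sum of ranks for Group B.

Sorted (ascending): 5.1, 6, 6.6, 6.6, 7, 7, 8.3
The 2 values of 6.6 occupy positions 3–4 → each gets rank 4.
The 2 values of 7 occupy positions 5–6 → each gets rank 6.
Group B values → pooled ranks: 7→6, 8.3→7, 6.6→4
Rank sum = 6 + 7 + 4 = 17

17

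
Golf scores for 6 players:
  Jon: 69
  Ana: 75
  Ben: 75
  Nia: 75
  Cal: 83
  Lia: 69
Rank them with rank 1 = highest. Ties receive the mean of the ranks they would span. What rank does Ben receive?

3

Sorted (descending): 83, 75, 75, 75, 69, 69
The 3 values of 75 occupy positions 2–4 → average rank 3.
The 2 values of 69 occupy positions 5–6 → average rank (5+6)/2 = 5.5.
Ben has value 75 → rank 3.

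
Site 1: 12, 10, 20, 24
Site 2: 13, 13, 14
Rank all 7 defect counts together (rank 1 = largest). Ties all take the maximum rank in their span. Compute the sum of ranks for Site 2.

Sorted (descending): 24, 20, 14, 13, 13, 12, 10
The 2 values of 13 occupy positions 4–5 → each gets rank 5.
Site 2 values → pooled ranks: 13→5, 13→5, 14→3
Rank sum = 5 + 5 + 3 = 13

13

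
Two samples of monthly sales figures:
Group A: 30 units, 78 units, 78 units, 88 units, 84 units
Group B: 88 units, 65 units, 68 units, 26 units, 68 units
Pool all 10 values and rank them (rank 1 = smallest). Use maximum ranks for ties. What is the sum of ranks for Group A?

34

Sorted (ascending): 26, 30, 65, 68, 68, 78, 78, 84, 88, 88
The 2 values of 68 occupy positions 4–5 → each gets rank 5.
The 2 values of 78 occupy positions 6–7 → each gets rank 7.
The 2 values of 88 occupy positions 9–10 → each gets rank 10.
Group A values → pooled ranks: 30→2, 78→7, 78→7, 88→10, 84→8
Rank sum = 2 + 7 + 7 + 10 + 8 = 34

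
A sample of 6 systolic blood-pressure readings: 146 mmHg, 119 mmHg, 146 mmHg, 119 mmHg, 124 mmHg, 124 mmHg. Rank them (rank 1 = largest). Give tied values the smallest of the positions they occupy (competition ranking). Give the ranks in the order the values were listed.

Sorted (descending): 146, 146, 124, 124, 119, 119
The 2 values of 146 occupy positions 1–2 → each gets rank 1.
The 2 values of 124 occupy positions 3–4 → each gets rank 3.
The 2 values of 119 occupy positions 5–6 → each gets rank 5.

1, 5, 1, 5, 3, 3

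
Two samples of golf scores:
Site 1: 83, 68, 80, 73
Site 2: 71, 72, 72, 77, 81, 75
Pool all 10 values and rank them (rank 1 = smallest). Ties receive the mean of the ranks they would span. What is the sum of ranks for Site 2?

31

Sorted (ascending): 68, 71, 72, 72, 73, 75, 77, 80, 81, 83
The 2 values of 72 occupy positions 3–4 → average rank (3+4)/2 = 3.5.
Site 2 values → pooled ranks: 71→2, 72→3.5, 72→3.5, 77→7, 81→9, 75→6
Rank sum = 2 + 3.5 + 3.5 + 7 + 9 + 6 = 31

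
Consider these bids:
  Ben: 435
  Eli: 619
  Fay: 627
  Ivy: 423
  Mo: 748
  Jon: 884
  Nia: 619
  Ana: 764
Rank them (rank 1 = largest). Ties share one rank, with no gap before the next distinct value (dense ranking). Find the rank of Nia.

Sorted (descending): 884, 764, 748, 627, 619, 619, 435, 423
The 2 values of 619 share dense rank 5.
Remaining distinct values take the next consecutive integers.
Nia has value 619 → rank 5.

5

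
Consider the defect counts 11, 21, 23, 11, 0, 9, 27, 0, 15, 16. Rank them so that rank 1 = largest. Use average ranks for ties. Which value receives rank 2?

23

Sorted (descending): 27, 23, 21, 16, 15, 11, 11, 9, 0, 0
The 2 values of 11 occupy positions 6–7 → average rank (6+7)/2 = 6.5.
The 2 values of 0 occupy positions 9–10 → average rank (9+10)/2 = 9.5.
Rank 2 → value 23.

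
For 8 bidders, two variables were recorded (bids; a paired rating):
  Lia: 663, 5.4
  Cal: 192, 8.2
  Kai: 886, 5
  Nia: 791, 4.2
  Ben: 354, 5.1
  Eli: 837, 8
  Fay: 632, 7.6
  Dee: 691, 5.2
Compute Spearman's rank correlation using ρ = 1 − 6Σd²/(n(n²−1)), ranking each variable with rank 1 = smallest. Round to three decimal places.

Ranks of variable 1: 4, 1, 8, 6, 2, 7, 3, 5
Ranks of variable 2: 5, 8, 2, 1, 3, 7, 6, 4
d = r₁ − r₂: -1, -7, 6, 5, -1, 0, -3, 1
d²: 1, 49, 36, 25, 1, 0, 9, 1; Σd² = 122
ρ = 1 − 6·122/(8·63) = 1 − 732/504 = -0.452

-0.452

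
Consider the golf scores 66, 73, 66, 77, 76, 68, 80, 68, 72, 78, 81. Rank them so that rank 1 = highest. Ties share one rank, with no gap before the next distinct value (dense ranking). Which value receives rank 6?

73

Sorted (descending): 81, 80, 78, 77, 76, 73, 72, 68, 68, 66, 66
The 2 values of 68 share dense rank 8.
The 2 values of 66 share dense rank 9.
Remaining distinct values take the next consecutive integers.
Rank 6 → value 73.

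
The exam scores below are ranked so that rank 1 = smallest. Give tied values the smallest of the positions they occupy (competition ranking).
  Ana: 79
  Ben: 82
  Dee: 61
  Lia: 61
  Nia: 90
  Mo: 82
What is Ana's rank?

Sorted (ascending): 61, 61, 79, 82, 82, 90
The 2 values of 61 occupy positions 1–2 → each gets rank 1.
The 2 values of 82 occupy positions 4–5 → each gets rank 4.
Ana has value 79 → rank 3.

3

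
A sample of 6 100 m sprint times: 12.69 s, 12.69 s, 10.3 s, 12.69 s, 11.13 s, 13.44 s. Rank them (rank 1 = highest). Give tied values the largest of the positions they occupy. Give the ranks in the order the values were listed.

Sorted (descending): 13.44, 12.69, 12.69, 12.69, 11.13, 10.3
The 3 values of 12.69 occupy positions 2–4 → each gets rank 4.

4, 4, 6, 4, 5, 1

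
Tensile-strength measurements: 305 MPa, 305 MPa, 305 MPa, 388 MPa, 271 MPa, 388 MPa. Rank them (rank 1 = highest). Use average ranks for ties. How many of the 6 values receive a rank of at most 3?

2

Sorted (descending): 388, 388, 305, 305, 305, 271
The 2 values of 388 occupy positions 1–2 → average rank (1+2)/2 = 1.5.
The 3 values of 305 occupy positions 3–5 → average rank 4.
Ranks ≤ 3: {1.5, 1.5} → 2 values.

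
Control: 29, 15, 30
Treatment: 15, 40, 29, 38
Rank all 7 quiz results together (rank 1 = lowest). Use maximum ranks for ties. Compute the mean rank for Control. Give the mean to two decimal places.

3.67

Sorted (ascending): 15, 15, 29, 29, 30, 38, 40
The 2 values of 15 occupy positions 1–2 → each gets rank 2.
The 2 values of 29 occupy positions 3–4 → each gets rank 4.
Control values → pooled ranks: 29→4, 15→2, 30→5
Mean rank = (4 + 2 + 5) / 3 = 3.67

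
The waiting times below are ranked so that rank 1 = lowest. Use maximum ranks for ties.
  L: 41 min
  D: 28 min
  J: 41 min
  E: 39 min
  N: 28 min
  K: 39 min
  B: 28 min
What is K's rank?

5

Sorted (ascending): 28, 28, 28, 39, 39, 41, 41
The 3 values of 28 occupy positions 1–3 → each gets rank 3.
The 2 values of 39 occupy positions 4–5 → each gets rank 5.
The 2 values of 41 occupy positions 6–7 → each gets rank 7.
K has value 39 min → rank 5.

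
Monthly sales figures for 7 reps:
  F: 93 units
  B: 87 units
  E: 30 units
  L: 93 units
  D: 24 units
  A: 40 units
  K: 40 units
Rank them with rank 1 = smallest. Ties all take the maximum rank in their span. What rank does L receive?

Sorted (ascending): 24, 30, 40, 40, 87, 93, 93
The 2 values of 40 occupy positions 3–4 → each gets rank 4.
The 2 values of 93 occupy positions 6–7 → each gets rank 7.
L has value 93 units → rank 7.

7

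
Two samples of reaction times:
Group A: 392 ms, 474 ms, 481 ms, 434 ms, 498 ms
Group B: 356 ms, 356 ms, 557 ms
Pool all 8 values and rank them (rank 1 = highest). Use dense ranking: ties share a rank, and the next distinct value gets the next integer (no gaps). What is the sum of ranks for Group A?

Sorted (descending): 557, 498, 481, 474, 434, 392, 356, 356
The 2 values of 356 share dense rank 7.
Remaining distinct values take the next consecutive integers.
Group A values → pooled ranks: 392→6, 474→4, 481→3, 434→5, 498→2
Rank sum = 6 + 4 + 3 + 5 + 2 = 20

20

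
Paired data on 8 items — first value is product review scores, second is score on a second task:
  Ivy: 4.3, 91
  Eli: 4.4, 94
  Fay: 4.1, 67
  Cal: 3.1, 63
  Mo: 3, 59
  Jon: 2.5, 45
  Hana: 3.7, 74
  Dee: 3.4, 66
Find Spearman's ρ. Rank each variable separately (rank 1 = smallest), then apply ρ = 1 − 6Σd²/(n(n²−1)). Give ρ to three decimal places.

0.976

Ranks of variable 1: 7, 8, 6, 3, 2, 1, 5, 4
Ranks of variable 2: 7, 8, 5, 3, 2, 1, 6, 4
d = r₁ − r₂: 0, 0, 1, 0, 0, 0, -1, 0
d²: 0, 0, 1, 0, 0, 0, 1, 0; Σd² = 2
ρ = 1 − 6·2/(8·63) = 1 − 12/504 = 0.976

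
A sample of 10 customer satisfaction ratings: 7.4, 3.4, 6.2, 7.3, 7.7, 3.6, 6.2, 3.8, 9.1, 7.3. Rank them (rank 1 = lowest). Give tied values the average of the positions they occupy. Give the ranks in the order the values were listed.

8, 1, 4.5, 6.5, 9, 2, 4.5, 3, 10, 6.5

Sorted (ascending): 3.4, 3.6, 3.8, 6.2, 6.2, 7.3, 7.3, 7.4, 7.7, 9.1
The 2 values of 6.2 occupy positions 4–5 → average rank (4+5)/2 = 4.5.
The 2 values of 7.3 occupy positions 6–7 → average rank (6+7)/2 = 6.5.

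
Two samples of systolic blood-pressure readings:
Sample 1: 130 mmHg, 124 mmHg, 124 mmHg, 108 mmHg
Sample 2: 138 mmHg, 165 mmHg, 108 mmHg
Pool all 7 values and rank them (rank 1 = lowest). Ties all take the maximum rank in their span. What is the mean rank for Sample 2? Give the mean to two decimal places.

5.00

Sorted (ascending): 108, 108, 124, 124, 130, 138, 165
The 2 values of 108 occupy positions 1–2 → each gets rank 2.
The 2 values of 124 occupy positions 3–4 → each gets rank 4.
Sample 2 values → pooled ranks: 138→6, 165→7, 108→2
Mean rank = (6 + 7 + 2) / 3 = 5.00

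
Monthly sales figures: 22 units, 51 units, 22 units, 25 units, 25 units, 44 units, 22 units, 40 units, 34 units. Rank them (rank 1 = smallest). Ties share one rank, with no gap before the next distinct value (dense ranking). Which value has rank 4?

40

Sorted (ascending): 22, 22, 22, 25, 25, 34, 40, 44, 51
The 3 values of 22 share dense rank 1.
The 2 values of 25 share dense rank 2.
Remaining distinct values take the next consecutive integers.
Rank 4 → value 40.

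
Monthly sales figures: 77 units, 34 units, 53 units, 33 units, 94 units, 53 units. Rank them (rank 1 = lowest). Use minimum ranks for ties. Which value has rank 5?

77

Sorted (ascending): 33, 34, 53, 53, 77, 94
The 2 values of 53 occupy positions 3–4 → each gets rank 3.
Rank 5 → value 77.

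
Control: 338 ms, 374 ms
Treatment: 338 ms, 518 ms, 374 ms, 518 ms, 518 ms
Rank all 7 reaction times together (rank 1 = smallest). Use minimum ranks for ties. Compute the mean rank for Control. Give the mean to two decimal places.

Sorted (ascending): 338, 338, 374, 374, 518, 518, 518
The 2 values of 338 occupy positions 1–2 → each gets rank 1.
The 2 values of 374 occupy positions 3–4 → each gets rank 3.
The 3 values of 518 occupy positions 5–7 → each gets rank 5.
Control values → pooled ranks: 338→1, 374→3
Mean rank = (1 + 3) / 2 = 2.00

2.00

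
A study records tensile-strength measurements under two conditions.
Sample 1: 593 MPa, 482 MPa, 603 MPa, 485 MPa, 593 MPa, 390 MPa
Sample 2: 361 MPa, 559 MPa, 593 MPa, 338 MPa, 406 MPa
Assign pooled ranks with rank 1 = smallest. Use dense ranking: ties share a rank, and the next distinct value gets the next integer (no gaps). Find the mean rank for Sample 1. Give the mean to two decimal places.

Sorted (ascending): 338, 361, 390, 406, 482, 485, 559, 593, 593, 593, 603
The 3 values of 593 share dense rank 8.
Remaining distinct values take the next consecutive integers.
Sample 1 values → pooled ranks: 593→8, 482→5, 603→9, 485→6, 593→8, 390→3
Mean rank = (8 + 5 + 9 + 6 + 8 + 3) / 6 = 6.50

6.50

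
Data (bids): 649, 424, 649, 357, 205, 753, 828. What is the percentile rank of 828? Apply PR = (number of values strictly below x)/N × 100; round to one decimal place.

85.7

N = 7.
Strictly below 828: 6. Equal to 828: 1.
PR = 6/7 × 100 = 85.7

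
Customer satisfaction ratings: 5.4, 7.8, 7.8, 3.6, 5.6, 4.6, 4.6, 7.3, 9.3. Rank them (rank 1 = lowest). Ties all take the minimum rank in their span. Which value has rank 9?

9.3

Sorted (ascending): 3.6, 4.6, 4.6, 5.4, 5.6, 7.3, 7.8, 7.8, 9.3
The 2 values of 4.6 occupy positions 2–3 → each gets rank 2.
The 2 values of 7.8 occupy positions 7–8 → each gets rank 7.
Rank 9 → value 9.3.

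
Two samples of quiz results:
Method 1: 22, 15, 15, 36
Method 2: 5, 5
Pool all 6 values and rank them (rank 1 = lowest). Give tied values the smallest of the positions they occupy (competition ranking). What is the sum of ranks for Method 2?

Sorted (ascending): 5, 5, 15, 15, 22, 36
The 2 values of 5 occupy positions 1–2 → each gets rank 1.
The 2 values of 15 occupy positions 3–4 → each gets rank 3.
Method 2 values → pooled ranks: 5→1, 5→1
Rank sum = 1 + 1 = 2

2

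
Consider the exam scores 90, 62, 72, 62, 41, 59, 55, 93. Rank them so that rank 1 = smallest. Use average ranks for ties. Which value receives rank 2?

Sorted (ascending): 41, 55, 59, 62, 62, 72, 90, 93
The 2 values of 62 occupy positions 4–5 → average rank (4+5)/2 = 4.5.
Rank 2 → value 55.

55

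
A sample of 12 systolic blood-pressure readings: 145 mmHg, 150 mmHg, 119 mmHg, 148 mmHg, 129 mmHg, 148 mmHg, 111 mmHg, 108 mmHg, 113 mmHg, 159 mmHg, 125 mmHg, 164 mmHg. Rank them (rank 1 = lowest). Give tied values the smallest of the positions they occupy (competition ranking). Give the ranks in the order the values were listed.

Sorted (ascending): 108, 111, 113, 119, 125, 129, 145, 148, 148, 150, 159, 164
The 2 values of 148 occupy positions 8–9 → each gets rank 8.

7, 10, 4, 8, 6, 8, 2, 1, 3, 11, 5, 12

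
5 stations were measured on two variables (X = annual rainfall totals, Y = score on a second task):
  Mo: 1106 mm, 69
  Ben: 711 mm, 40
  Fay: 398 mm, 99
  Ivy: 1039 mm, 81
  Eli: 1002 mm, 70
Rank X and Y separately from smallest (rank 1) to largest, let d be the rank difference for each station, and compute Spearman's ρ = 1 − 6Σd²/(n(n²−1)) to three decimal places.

-0.300

Ranks of variable 1: 5, 2, 1, 4, 3
Ranks of variable 2: 2, 1, 5, 4, 3
d = r₁ − r₂: 3, 1, -4, 0, 0
d²: 9, 1, 16, 0, 0; Σd² = 26
ρ = 1 − 6·26/(5·24) = 1 − 156/120 = -0.300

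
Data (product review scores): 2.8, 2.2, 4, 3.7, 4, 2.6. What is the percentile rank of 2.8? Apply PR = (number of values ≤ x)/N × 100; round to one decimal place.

N = 6.
Strictly below 2.8: 2. Equal to 2.8: 1.
PR = 3/6 × 100 = 50.0

50.0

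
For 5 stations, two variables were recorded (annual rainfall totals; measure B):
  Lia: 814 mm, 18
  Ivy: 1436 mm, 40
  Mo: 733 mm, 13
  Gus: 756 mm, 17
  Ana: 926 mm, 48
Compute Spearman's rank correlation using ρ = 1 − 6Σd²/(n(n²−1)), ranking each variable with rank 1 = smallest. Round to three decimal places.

Ranks of variable 1: 3, 5, 1, 2, 4
Ranks of variable 2: 3, 4, 1, 2, 5
d = r₁ − r₂: 0, 1, 0, 0, -1
d²: 0, 1, 0, 0, 1; Σd² = 2
ρ = 1 − 6·2/(5·24) = 1 − 12/120 = 0.900

0.900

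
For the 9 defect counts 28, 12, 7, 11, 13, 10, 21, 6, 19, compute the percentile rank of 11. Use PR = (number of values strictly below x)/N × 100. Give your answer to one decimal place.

N = 9.
Strictly below 11: 3. Equal to 11: 1.
PR = 3/9 × 100 = 33.3

33.3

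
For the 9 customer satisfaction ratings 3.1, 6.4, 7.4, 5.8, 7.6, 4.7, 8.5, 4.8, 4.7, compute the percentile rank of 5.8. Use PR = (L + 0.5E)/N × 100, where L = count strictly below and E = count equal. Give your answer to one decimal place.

50.0

N = 9.
Strictly below 5.8: 4. Equal to 5.8: 1.
PR = (4 + 0.5·1)/9 × 100 = 50.0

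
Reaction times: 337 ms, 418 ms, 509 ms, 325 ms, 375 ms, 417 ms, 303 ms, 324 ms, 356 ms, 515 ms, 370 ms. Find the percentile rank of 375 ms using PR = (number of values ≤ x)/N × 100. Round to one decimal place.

N = 11.
Strictly below 375: 6. Equal to 375: 1.
PR = 7/11 × 100 = 63.6

63.6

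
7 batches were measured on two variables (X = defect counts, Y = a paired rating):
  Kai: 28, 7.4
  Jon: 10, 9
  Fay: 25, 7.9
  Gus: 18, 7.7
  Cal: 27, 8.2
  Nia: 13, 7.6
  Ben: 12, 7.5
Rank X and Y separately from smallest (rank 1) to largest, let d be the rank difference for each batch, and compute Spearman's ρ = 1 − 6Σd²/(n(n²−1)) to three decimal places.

Ranks of variable 1: 7, 1, 5, 4, 6, 3, 2
Ranks of variable 2: 1, 7, 5, 4, 6, 3, 2
d = r₁ − r₂: 6, -6, 0, 0, 0, 0, 0
d²: 36, 36, 0, 0, 0, 0, 0; Σd² = 72
ρ = 1 − 6·72/(7·48) = 1 − 432/336 = -0.286

-0.286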